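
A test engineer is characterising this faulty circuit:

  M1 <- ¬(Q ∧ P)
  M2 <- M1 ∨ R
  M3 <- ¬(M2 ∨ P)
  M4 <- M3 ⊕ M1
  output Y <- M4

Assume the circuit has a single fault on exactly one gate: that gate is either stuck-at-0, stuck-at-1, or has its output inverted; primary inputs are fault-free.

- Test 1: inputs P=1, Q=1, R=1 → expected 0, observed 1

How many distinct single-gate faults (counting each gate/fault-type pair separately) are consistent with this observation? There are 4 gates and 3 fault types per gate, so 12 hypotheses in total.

Fault-free: M1=0, M2=1, M3=0, M4=0 → 0. Observed 1.
  M1 stuck-at-0: output 0 ✗
  M1 stuck-at-1: output 1 ✓
  M1 inverted output: output 1 ✓
  M2 stuck-at-0: output 0 ✗
  M2 stuck-at-1: output 0 ✗
  M2 inverted output: output 0 ✗
  M3 stuck-at-0: output 0 ✗
  M3 stuck-at-1: output 1 ✓
  M3 inverted output: output 1 ✓
  M4 stuck-at-0: output 0 ✗
  M4 stuck-at-1: output 1 ✓
  M4 inverted output: output 1 ✓
Consistent faults: {M1 stuck-at-1, M1 inverted output, M3 stuck-at-1, M3 inverted output, M4 stuck-at-1, M4 inverted output} — 6 in all.

6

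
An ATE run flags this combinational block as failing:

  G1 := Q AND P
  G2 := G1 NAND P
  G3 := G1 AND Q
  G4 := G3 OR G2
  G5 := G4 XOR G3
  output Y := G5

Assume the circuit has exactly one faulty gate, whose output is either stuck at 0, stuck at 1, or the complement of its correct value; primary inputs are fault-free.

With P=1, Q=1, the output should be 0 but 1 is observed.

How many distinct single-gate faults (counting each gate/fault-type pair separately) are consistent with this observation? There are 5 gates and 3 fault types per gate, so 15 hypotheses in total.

Fault-free: G1=1, G2=0, G3=1, G4=1, G5=0 → 0. Observed 1.
  G1: stuck-at-0, inverted output ✓; others ✗
  G2: none of the 3 fault types match ✗
  G3: none of the 3 fault types match ✗
  G4: stuck-at-0, inverted output ✓; others ✗
  G5: stuck-at-1, inverted output ✓; others ✗
Consistent faults: {G1 stuck-at-0, G1 inverted output, G4 stuck-at-0, G4 inverted output, G5 stuck-at-1, G5 inverted output} — 6 in all.

6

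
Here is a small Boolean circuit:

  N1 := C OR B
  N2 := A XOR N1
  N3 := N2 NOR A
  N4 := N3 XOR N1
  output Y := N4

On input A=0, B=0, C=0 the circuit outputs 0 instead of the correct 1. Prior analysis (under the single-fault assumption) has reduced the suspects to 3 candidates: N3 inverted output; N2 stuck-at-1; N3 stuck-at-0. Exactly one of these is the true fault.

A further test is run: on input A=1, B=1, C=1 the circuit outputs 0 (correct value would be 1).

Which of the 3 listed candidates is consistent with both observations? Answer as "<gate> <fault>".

Evaluate each candidate on input A=1, B=1, C=1:
  N3 inverted output: N1=1, N2=0, N3=1 [inverted output], N4=0 → 0 — matches
  N2 stuck-at-1: N1=1, N2=1 [stuck-at-1], N3=0, N4=1 → 1 — eliminated
  N3 stuck-at-0: N1=1, N2=0, N3=0 [stuck-at-0], N4=1 → 1 — eliminated
Only N3 inverted output reproduces the observed 0.

N3 inverted output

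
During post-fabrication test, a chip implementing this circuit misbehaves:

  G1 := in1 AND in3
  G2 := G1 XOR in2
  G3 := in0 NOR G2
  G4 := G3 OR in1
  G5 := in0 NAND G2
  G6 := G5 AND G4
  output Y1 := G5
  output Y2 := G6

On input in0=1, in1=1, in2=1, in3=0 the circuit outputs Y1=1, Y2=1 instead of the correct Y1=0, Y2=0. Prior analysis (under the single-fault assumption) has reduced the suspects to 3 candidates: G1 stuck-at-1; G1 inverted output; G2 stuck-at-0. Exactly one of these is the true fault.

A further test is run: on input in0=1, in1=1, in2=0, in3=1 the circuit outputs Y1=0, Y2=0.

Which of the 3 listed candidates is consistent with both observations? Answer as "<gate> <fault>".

G1 stuck-at-1

Evaluate each candidate on input in0=1, in1=1, in2=0, in3=1:
  G1 stuck-at-1: G1=1 [stuck-at-1], G2=1, G3=0, G4=1, G5=0, G6=0 → Y1=0, Y2=0 — matches
  G1 inverted output: G1=0 [inverted output], G2=0, G3=0, G4=1, G5=1, G6=1 → Y1=1, Y2=1 — eliminated
  G2 stuck-at-0: G1=1, G2=0 [stuck-at-0], G3=0, G4=1, G5=1, G6=1 → Y1=1, Y2=1 — eliminated
Only G1 stuck-at-1 reproduces the observed Y1=0, Y2=0.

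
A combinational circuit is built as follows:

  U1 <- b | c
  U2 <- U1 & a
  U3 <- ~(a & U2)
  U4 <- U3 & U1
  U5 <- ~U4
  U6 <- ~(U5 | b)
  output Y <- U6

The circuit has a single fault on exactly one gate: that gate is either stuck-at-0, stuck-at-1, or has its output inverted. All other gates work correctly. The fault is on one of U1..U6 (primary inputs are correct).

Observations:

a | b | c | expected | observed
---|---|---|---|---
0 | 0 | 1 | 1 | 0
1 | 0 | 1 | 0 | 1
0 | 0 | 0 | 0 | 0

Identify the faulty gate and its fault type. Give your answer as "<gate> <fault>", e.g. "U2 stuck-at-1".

Fault-free values for test 1 (a=0, b=0, c=1): U1=1, U2=0, U3=1, U4=1, U5=0, U6=1, giving Y=1. Observed 0.
Test 1: faults giving observed 0 are {U1 stuck-at-0, U1 inverted output, U3 stuck-at-0, U3 inverted output, U4 stuck-at-0, U4 inverted output, U5 stuck-at-1, U5 inverted output, U6 stuck-at-0, U6 inverted output}.
Test 2 (a=1, b=0, c=1): fault-free U1=1, U2=1, U3=0, U4=0, U5=1, U6=0 → 0; observed 1. Eliminates U1 stuck-at-0, U1 inverted output, U3 stuck-at-0, U4 stuck-at-0, U5 stuck-at-1, U6 stuck-at-0.
Test 3 (a=0, b=0, c=0): fault-free U1=0, U2=0, U3=1, U4=0, U5=1, U6=0 → 0; observed 0. Eliminates U4 inverted output, U5 inverted output, U6 inverted output.
Only U3 inverted output is consistent with every test.

U3 inverted output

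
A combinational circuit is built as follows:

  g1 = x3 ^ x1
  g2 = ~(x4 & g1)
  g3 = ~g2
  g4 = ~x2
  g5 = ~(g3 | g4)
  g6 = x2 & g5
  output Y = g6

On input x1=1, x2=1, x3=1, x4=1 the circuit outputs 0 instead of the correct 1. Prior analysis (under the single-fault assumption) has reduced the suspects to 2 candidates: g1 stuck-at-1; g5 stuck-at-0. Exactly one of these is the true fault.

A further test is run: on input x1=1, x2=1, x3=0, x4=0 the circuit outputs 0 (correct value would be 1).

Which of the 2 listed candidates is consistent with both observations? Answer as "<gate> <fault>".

g5 stuck-at-0

Evaluate each candidate on input x1=1, x2=1, x3=0, x4=0:
  g1 stuck-at-1: g1=1 [stuck-at-1], g2=1, g3=0, g4=0, g5=1, g6=1 → 1 — eliminated
  g5 stuck-at-0: g1=1, g2=1, g3=0, g4=0, g5=0 [stuck-at-0], g6=0 → 0 — matches
Only g5 stuck-at-0 reproduces the observed 0.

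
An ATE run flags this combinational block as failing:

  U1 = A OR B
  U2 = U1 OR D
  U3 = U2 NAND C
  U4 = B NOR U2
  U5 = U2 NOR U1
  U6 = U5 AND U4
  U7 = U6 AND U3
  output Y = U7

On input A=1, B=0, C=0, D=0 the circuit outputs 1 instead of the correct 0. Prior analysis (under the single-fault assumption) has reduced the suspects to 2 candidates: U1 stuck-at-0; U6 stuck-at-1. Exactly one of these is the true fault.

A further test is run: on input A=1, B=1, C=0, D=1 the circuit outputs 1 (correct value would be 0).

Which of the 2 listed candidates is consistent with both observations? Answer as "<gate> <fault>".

U6 stuck-at-1

Evaluate each candidate on input A=1, B=1, C=0, D=1:
  U1 stuck-at-0: U1=0 [stuck-at-0], U2=1, U3=1, U4=0, U5=0, U6=0, U7=0 → 0 — eliminated
  U6 stuck-at-1: U1=1, U2=1, U3=1, U4=0, U5=0, U6=1 [stuck-at-1], U7=1 → 1 — matches
Only U6 stuck-at-1 reproduces the observed 1.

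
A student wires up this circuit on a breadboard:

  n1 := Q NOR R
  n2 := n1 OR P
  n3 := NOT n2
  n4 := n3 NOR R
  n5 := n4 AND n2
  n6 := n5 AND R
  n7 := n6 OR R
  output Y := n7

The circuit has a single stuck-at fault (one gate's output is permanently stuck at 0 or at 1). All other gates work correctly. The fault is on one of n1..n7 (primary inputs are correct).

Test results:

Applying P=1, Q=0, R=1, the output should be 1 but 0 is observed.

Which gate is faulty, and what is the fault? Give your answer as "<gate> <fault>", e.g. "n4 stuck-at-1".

Fault-free values for test 1 (P=1, Q=0, R=1): n1=0, n2=1, n3=0, n4=0, n5=0, n6=0, n7=1, giving Y=1. Observed 0.
Test 1: faults giving observed 0 are {n7 stuck-at-0}.
Only n7 stuck-at-0 is consistent with every test.

n7 stuck-at-0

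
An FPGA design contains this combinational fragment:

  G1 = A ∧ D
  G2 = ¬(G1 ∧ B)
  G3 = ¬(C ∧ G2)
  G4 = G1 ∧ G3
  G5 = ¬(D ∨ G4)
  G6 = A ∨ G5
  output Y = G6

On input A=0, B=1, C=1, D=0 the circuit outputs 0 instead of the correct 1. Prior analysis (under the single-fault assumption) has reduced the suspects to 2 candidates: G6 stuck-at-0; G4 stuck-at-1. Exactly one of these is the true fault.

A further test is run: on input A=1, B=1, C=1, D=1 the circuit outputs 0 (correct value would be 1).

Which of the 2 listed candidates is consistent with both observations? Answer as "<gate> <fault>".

Evaluate each candidate on input A=1, B=1, C=1, D=1:
  G6 stuck-at-0: G1=1, G2=0, G3=1, G4=1, G5=0, G6=0 [stuck-at-0] → 0 — matches
  G4 stuck-at-1: G1=1, G2=0, G3=1, G4=1 [stuck-at-1], G5=0, G6=1 → 1 — eliminated
Only G6 stuck-at-0 reproduces the observed 0.

G6 stuck-at-0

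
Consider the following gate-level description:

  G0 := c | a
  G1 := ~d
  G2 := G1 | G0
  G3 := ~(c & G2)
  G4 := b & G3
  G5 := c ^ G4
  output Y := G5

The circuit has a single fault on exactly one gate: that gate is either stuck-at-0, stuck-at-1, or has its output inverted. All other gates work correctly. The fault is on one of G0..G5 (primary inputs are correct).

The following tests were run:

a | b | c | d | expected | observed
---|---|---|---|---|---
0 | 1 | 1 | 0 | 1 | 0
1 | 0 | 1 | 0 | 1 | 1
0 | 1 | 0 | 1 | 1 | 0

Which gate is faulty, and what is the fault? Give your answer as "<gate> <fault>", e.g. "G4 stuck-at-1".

Fault-free values for test 1 (a=0, b=1, c=1, d=0): G0=1, G1=1, G2=1, G3=0, G4=0, G5=1, giving Y=1. Observed 0.
Test 1: faults giving observed 0 are {G2 stuck-at-0, G2 inverted output, G3 stuck-at-1, G3 inverted output, G4 stuck-at-1, G4 inverted output, G5 stuck-at-0, G5 inverted output}.
Test 2 (a=1, b=0, c=1, d=0): fault-free G0=1, G1=1, G2=1, G3=0, G4=0, G5=1 → 1; observed 1. Eliminates G4 stuck-at-1, G4 inverted output, G5 stuck-at-0, G5 inverted output.
Test 3 (a=0, b=1, c=0, d=1): fault-free G0=0, G1=0, G2=0, G3=1, G4=1, G5=1 → 1; observed 0. Eliminates G2 stuck-at-0, G2 inverted output, G3 stuck-at-1.
Only G3 inverted output is consistent with every test.

G3 inverted output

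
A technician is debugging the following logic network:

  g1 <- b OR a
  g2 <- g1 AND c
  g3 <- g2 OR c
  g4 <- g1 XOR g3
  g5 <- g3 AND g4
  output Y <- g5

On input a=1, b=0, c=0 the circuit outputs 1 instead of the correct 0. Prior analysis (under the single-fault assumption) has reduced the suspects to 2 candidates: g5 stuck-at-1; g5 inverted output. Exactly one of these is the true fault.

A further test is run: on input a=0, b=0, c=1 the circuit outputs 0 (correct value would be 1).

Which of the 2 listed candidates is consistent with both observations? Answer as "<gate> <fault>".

Evaluate each candidate on input a=0, b=0, c=1:
  g5 stuck-at-1: g1=0, g2=0, g3=1, g4=1, g5=1 [stuck-at-1] → 1 — eliminated
  g5 inverted output: g1=0, g2=0, g3=1, g4=1, g5=0 [inverted output] → 0 — matches
Only g5 inverted output reproduces the observed 0.

g5 inverted output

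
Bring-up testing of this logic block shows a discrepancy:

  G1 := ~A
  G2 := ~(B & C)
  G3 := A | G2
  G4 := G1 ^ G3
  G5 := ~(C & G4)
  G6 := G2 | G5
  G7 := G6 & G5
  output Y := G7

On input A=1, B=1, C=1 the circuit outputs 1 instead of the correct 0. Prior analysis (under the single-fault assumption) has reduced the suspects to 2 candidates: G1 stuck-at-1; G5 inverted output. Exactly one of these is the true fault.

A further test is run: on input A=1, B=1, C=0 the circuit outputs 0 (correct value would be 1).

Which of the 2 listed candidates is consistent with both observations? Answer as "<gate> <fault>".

Evaluate each candidate on input A=1, B=1, C=0:
  G1 stuck-at-1: G1=1 [stuck-at-1], G2=1, G3=1, G4=0, G5=1, G6=1, G7=1 → 1 — eliminated
  G5 inverted output: G1=0, G2=1, G3=1, G4=1, G5=0 [inverted output], G6=1, G7=0 → 0 — matches
Only G5 inverted output reproduces the observed 0.

G5 inverted output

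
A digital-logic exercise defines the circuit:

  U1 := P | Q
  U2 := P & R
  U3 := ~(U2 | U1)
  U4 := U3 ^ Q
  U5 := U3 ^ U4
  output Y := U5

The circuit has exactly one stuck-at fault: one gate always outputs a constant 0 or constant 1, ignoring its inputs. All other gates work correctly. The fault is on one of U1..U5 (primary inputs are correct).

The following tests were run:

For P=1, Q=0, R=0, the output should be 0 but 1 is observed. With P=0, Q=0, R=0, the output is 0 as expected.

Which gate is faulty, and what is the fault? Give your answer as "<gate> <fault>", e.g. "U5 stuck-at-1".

Fault-free values for test 1 (P=1, Q=0, R=0): U1=1, U2=0, U3=0, U4=0, U5=0, giving Y=0. Observed 1.
Test 1: faults giving observed 1 are {U4 stuck-at-1, U5 stuck-at-1}.
Test 2 (P=0, Q=0, R=0): fault-free U1=0, U2=0, U3=1, U4=1, U5=0 → 0; observed 0. Eliminates U5 stuck-at-1.
Only U4 stuck-at-1 is consistent with every test.

U4 stuck-at-1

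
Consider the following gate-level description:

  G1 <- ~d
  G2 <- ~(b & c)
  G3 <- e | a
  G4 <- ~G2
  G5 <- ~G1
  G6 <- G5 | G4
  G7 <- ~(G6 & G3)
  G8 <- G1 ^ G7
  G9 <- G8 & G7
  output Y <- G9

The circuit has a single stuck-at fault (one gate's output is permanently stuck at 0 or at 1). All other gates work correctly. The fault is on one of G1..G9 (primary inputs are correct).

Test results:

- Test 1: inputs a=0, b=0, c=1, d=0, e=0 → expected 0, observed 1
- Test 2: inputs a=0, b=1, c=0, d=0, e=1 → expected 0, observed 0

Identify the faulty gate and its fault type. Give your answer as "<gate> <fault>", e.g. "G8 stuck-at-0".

G1 stuck-at-0

Fault-free values for test 1 (a=0, b=0, c=1, d=0, e=0): G1=1, G2=1, G3=0, G4=0, G5=0, G6=0, G7=1, G8=0, G9=0, giving Y=0. Observed 1.
Test 1: faults giving observed 1 are {G1 stuck-at-0, G8 stuck-at-1, G9 stuck-at-1}.
Test 2 (a=0, b=1, c=0, d=0, e=1): fault-free G1=1, G2=1, G3=1, G4=0, G5=0, G6=0, G7=1, G8=0, G9=0 → 0; observed 0. Eliminates G8 stuck-at-1, G9 stuck-at-1.
Only G1 stuck-at-0 is consistent with every test.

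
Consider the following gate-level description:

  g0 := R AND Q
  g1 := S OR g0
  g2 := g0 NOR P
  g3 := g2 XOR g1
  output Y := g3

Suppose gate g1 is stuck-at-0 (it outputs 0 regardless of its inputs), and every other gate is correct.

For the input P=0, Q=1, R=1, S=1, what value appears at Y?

Propagate with g1 forced: g0=1, g1=0 [stuck-at-0], g2=0, g3=0.
So Y = 0. (Without the fault it would be 1.)

0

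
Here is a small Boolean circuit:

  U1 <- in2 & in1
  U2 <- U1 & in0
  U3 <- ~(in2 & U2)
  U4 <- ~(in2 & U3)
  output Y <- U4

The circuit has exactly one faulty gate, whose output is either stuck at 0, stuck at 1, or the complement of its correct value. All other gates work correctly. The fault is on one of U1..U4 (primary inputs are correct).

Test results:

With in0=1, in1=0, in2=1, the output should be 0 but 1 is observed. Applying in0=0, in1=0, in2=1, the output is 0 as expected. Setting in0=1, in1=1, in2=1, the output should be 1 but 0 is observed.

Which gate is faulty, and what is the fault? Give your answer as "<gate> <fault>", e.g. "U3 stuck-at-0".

Fault-free values for test 1 (in0=1, in1=0, in2=1): U1=0, U2=0, U3=1, U4=0, giving Y=0. Observed 1.
Test 1: faults giving observed 1 are {U1 stuck-at-1, U1 inverted output, U2 stuck-at-1, U2 inverted output, U3 stuck-at-0, U3 inverted output, U4 stuck-at-1, U4 inverted output}.
Test 2 (in0=0, in1=0, in2=1): fault-free U1=0, U2=0, U3=1, U4=0 → 0; observed 0. Eliminates U2 stuck-at-1, U2 inverted output, U3 stuck-at-0, U3 inverted output, U4 stuck-at-1, U4 inverted output.
Test 3 (in0=1, in1=1, in2=1): fault-free U1=1, U2=1, U3=0, U4=1 → 1; observed 0. Eliminates U1 stuck-at-1.
Only U1 inverted output is consistent with every test.

U1 inverted output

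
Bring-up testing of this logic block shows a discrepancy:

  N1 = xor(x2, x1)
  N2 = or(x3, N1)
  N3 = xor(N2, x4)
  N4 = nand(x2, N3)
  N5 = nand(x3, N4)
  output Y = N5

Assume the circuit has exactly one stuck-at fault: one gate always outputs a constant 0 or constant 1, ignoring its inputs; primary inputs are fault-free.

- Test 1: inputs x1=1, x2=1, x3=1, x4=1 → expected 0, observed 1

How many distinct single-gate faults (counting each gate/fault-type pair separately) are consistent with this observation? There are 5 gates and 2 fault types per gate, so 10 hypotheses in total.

Fault-free: N1=0, N2=1, N3=0, N4=1, N5=0 → 0. Observed 1.
  N1 stuck-at-0: output 0 ✗
  N1 stuck-at-1: output 0 ✗
  N2 stuck-at-0: output 1 ✓
  N2 stuck-at-1: output 0 ✗
  N3 stuck-at-0: output 0 ✗
  N3 stuck-at-1: output 1 ✓
  N4 stuck-at-0: output 1 ✓
  N4 stuck-at-1: output 0 ✗
  N5 stuck-at-0: output 0 ✗
  N5 stuck-at-1: output 1 ✓
Consistent faults: {N2 stuck-at-0, N3 stuck-at-1, N4 stuck-at-0, N5 stuck-at-1} — 4 in all.

4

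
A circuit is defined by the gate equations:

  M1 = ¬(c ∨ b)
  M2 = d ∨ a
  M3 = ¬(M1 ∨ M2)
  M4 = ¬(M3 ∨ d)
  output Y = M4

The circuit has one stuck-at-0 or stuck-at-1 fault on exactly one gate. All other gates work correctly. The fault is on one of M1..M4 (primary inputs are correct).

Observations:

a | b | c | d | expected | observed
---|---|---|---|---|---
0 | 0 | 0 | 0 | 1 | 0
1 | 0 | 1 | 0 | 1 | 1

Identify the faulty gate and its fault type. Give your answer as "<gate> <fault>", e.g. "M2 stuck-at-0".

M1 stuck-at-0

Fault-free values for test 1 (a=0, b=0, c=0, d=0): M1=1, M2=0, M3=0, M4=1, giving Y=1. Observed 0.
Test 1: faults giving observed 0 are {M1 stuck-at-0, M3 stuck-at-1, M4 stuck-at-0}.
Test 2 (a=1, b=0, c=1, d=0): fault-free M1=0, M2=1, M3=0, M4=1 → 1; observed 1. Eliminates M3 stuck-at-1, M4 stuck-at-0.
Only M1 stuck-at-0 is consistent with every test.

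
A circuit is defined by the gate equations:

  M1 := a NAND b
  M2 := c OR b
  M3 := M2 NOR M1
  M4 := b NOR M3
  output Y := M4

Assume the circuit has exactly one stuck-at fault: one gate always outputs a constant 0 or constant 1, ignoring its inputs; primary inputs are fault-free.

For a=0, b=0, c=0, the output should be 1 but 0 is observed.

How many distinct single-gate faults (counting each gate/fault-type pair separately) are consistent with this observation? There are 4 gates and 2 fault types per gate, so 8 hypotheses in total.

Fault-free: M1=1, M2=0, M3=0, M4=1 → 1. Observed 0.
  M1 stuck-at-0: output 0 ✓
  M1 stuck-at-1: output 1 ✗
  M2 stuck-at-0: output 1 ✗
  M2 stuck-at-1: output 1 ✗
  M3 stuck-at-0: output 1 ✗
  M3 stuck-at-1: output 0 ✓
  M4 stuck-at-0: output 0 ✓
  M4 stuck-at-1: output 1 ✗
Consistent faults: {M1 stuck-at-0, M3 stuck-at-1, M4 stuck-at-0} — 3 in all.

3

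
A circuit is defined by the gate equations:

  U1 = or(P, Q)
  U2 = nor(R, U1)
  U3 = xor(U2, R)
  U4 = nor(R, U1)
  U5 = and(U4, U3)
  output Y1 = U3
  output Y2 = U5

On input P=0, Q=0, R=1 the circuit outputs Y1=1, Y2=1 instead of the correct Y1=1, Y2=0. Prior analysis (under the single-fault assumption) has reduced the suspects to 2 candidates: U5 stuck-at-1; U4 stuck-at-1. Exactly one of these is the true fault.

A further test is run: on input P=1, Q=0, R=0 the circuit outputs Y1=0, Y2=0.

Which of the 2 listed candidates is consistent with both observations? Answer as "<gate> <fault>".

U4 stuck-at-1

Evaluate each candidate on input P=1, Q=0, R=0:
  U5 stuck-at-1: U1=1, U2=0, U3=0, U4=0, U5=1 [stuck-at-1] → Y1=0, Y2=1 — eliminated
  U4 stuck-at-1: U1=1, U2=0, U3=0, U4=1 [stuck-at-1], U5=0 → Y1=0, Y2=0 — matches
Only U4 stuck-at-1 reproduces the observed Y1=0, Y2=0.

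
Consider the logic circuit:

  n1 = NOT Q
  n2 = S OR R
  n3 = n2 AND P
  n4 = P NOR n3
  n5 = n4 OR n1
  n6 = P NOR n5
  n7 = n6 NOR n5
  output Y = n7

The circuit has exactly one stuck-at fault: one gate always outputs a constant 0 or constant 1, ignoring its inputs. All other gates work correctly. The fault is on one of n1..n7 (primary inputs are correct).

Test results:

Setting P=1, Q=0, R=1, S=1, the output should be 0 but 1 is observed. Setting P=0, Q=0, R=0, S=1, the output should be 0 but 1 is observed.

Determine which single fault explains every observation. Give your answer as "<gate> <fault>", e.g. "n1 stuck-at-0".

n7 stuck-at-1

Fault-free values for test 1 (P=1, Q=0, R=1, S=1): n1=1, n2=1, n3=1, n4=0, n5=1, n6=0, n7=0, giving Y=0. Observed 1.
Test 1: faults giving observed 1 are {n1 stuck-at-0, n5 stuck-at-0, n7 stuck-at-1}.
Test 2 (P=0, Q=0, R=0, S=1): fault-free n1=1, n2=1, n3=0, n4=1, n5=1, n6=0, n7=0 → 0; observed 1. Eliminates n1 stuck-at-0, n5 stuck-at-0.
Only n7 stuck-at-1 is consistent with every test.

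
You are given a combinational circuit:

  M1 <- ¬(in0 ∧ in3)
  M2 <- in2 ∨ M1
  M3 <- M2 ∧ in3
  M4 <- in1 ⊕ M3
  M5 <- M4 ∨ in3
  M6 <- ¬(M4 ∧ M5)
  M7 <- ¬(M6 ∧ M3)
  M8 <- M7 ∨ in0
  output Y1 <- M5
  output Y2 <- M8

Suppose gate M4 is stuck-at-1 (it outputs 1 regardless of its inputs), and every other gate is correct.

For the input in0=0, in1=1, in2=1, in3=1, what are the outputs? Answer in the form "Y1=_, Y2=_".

Y1=1, Y2=1

Propagate with M4 forced: M1=1, M2=1, M3=1, M4=1 [stuck-at-1], M5=1, M6=0, M7=1, M8=1.
So the outputs are Y1=1, Y2=1. (Without the fault they would be Y1=1, Y2=0.)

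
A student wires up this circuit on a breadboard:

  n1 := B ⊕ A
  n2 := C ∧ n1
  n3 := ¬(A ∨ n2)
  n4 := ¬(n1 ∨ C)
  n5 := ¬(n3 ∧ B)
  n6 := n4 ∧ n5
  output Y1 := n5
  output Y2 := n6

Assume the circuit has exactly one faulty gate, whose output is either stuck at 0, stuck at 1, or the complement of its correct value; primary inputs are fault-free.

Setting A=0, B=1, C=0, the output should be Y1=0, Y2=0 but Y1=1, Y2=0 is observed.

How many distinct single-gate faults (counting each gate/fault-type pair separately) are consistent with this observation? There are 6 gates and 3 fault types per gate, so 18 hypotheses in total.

6

Fault-free: n1=1, n2=0, n3=1, n4=0, n5=0, n6=0 → Y1=0, Y2=0. Observed Y1=1, Y2=0.
  n1: none of the 3 fault types match ✗
  n2: stuck-at-1, inverted output ✓; others ✗
  n3: stuck-at-0, inverted output ✓; others ✗
  n4: none of the 3 fault types match ✗
  n5: stuck-at-1, inverted output ✓; others ✗
  n6: none of the 3 fault types match ✗
Consistent faults: {n2 stuck-at-1, n2 inverted output, n3 stuck-at-0, n3 inverted output, n5 stuck-at-1, n5 inverted output} — 6 in all.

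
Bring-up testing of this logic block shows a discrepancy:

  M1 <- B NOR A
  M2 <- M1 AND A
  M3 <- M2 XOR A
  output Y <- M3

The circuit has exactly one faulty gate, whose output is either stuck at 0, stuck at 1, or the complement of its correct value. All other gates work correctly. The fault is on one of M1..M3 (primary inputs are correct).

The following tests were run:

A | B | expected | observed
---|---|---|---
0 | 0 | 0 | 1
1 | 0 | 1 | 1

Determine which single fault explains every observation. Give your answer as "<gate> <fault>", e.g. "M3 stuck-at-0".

M3 stuck-at-1

Fault-free values for test 1 (A=0, B=0): M1=1, M2=0, M3=0, giving Y=0. Observed 1.
Test 1: faults giving observed 1 are {M2 stuck-at-1, M2 inverted output, M3 stuck-at-1, M3 inverted output}.
Test 2 (A=1, B=0): fault-free M1=0, M2=0, M3=1 → 1; observed 1. Eliminates M2 stuck-at-1, M2 inverted output, M3 inverted output.
Only M3 stuck-at-1 is consistent with every test.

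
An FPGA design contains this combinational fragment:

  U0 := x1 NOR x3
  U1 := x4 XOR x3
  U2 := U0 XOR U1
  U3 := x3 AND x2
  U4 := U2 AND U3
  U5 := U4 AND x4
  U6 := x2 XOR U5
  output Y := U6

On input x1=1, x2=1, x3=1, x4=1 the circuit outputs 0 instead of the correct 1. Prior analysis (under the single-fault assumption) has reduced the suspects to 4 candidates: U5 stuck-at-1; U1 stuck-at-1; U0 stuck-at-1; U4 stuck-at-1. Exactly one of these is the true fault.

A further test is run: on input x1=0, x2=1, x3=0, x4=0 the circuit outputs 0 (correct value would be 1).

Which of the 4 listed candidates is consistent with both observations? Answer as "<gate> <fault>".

U5 stuck-at-1

Evaluate each candidate on input x1=0, x2=1, x3=0, x4=0:
  U5 stuck-at-1: U0=1, U1=0, U2=1, U3=0, U4=0, U5=1 [stuck-at-1], U6=0 → 0 — matches
  U1 stuck-at-1: U0=1, U1=1 [stuck-at-1], U2=0, U3=0, U4=0, U5=0, U6=1 → 1 — eliminated
  U0 stuck-at-1: U0=1 [stuck-at-1], U1=0, U2=1, U3=0, U4=0, U5=0, U6=1 → 1 — eliminated
  U4 stuck-at-1: U0=1, U1=0, U2=1, U3=0, U4=1 [stuck-at-1], U5=0, U6=1 → 1 — eliminated
Only U5 stuck-at-1 reproduces the observed 0.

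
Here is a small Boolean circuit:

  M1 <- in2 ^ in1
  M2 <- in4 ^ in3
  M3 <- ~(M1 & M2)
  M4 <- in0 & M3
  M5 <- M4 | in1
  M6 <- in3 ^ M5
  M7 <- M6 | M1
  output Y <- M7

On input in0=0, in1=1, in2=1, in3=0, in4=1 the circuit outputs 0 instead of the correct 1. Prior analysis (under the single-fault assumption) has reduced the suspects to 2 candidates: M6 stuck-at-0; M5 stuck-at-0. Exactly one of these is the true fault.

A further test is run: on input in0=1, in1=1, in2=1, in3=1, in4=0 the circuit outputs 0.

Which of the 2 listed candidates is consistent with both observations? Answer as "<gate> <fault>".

Evaluate each candidate on input in0=1, in1=1, in2=1, in3=1, in4=0:
  M6 stuck-at-0: M1=0, M2=1, M3=1, M4=1, M5=1, M6=0 [stuck-at-0], M7=0 → 0 — matches
  M5 stuck-at-0: M1=0, M2=1, M3=1, M4=1, M5=0 [stuck-at-0], M6=1, M7=1 → 1 — eliminated
Only M6 stuck-at-0 reproduces the observed 0.

M6 stuck-at-0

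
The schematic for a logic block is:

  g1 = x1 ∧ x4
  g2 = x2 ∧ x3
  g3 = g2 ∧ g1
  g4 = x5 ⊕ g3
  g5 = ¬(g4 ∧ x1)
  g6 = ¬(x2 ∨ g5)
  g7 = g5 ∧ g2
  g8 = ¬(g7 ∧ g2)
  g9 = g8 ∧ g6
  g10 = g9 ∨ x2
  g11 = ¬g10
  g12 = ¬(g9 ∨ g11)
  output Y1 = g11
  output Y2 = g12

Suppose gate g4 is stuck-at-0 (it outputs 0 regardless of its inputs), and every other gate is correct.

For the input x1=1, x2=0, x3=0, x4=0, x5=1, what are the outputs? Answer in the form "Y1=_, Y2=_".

Propagate with g4 forced: g1=0, g2=0, g3=0, g4=0 [stuck-at-0], g5=1, g6=0, g7=0, g8=1, g9=0, g10=0, g11=1, g12=0.
So the outputs are Y1=1, Y2=0. (Without the fault they would be Y1=0, Y2=0.)

Y1=1, Y2=0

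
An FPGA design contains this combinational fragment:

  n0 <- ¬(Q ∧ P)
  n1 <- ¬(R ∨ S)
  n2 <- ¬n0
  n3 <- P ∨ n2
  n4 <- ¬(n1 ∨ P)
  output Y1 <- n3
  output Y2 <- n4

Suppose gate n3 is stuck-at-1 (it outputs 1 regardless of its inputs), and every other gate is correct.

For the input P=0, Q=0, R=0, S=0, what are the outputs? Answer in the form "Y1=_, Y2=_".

Propagate with n3 forced: n0=1, n1=1, n2=0, n3=1 [stuck-at-1], n4=0.
So the outputs are Y1=1, Y2=0. (Without the fault they would be Y1=0, Y2=0.)

Y1=1, Y2=0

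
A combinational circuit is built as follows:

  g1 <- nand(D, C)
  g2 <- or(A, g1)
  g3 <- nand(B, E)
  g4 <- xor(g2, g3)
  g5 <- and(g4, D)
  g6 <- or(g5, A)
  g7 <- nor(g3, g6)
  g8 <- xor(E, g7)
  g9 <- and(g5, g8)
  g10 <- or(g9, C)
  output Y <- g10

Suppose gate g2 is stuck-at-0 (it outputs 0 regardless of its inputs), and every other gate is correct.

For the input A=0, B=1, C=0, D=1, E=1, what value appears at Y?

0

Propagate with g2 forced: g1=1, g2=0 [stuck-at-0], g3=0, g4=0, g5=0, g6=0, g7=1, g8=0, g9=0, g10=0.
So Y = 0. (Without the fault it would be 1.)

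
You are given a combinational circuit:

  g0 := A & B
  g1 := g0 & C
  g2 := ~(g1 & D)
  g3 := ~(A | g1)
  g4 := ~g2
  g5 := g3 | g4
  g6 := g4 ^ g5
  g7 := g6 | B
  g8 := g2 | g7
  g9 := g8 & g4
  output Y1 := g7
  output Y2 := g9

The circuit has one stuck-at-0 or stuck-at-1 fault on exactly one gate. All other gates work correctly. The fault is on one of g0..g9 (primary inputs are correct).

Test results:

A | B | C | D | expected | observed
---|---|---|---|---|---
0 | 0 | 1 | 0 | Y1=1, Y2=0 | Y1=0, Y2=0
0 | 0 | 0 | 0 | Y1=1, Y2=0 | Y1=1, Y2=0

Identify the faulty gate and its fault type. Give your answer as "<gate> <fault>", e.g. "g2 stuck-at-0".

Fault-free values for test 1 (A=0, B=0, C=1, D=0): g0=0, g1=0, g2=1, g3=1, g4=0, g5=1, g6=1, g7=1, g8=1, g9=0, giving Y1=1, Y2=0. Observed Y1=0, Y2=0.
Test 1: faults giving observed Y1=0, Y2=0 are {g0 stuck-at-1, g1 stuck-at-1, g2 stuck-at-0, g3 stuck-at-0, g5 stuck-at-0, g6 stuck-at-0, g7 stuck-at-0}.
Test 2 (A=0, B=0, C=0, D=0): fault-free g0=0, g1=0, g2=1, g3=1, g4=0, g5=1, g6=1, g7=1, g8=1, g9=0 → Y1=1, Y2=0; observed Y1=1, Y2=0. Eliminates g1 stuck-at-1, g2 stuck-at-0, g3 stuck-at-0, g5 stuck-at-0, g6 stuck-at-0, g7 stuck-at-0.
Only g0 stuck-at-1 is consistent with every test.

g0 stuck-at-1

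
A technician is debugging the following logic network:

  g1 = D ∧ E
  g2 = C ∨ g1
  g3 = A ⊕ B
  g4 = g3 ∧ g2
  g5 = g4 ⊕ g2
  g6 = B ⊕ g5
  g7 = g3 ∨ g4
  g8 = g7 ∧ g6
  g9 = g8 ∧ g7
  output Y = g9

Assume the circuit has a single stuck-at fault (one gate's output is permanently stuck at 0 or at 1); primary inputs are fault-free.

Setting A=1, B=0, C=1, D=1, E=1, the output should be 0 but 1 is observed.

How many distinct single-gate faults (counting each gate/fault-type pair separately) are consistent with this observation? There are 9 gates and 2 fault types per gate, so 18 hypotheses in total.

Fault-free: g1=1, g2=1, g3=1, g4=1, g5=0, g6=0, g7=1, g8=0, g9=0 → 0. Observed 1.
  g1: none of the 2 fault types match ✗
  g2: none of the 2 fault types match ✗
  g3: none of the 2 fault types match ✗
  g4: stuck-at-0 ✓; others ✗
  g5: stuck-at-1 ✓; others ✗
  g6: stuck-at-1 ✓; others ✗
  g7: none of the 2 fault types match ✗
  g8: stuck-at-1 ✓; others ✗
  g9: stuck-at-1 ✓; others ✗
Consistent faults: {g4 stuck-at-0, g5 stuck-at-1, g6 stuck-at-1, g8 stuck-at-1, g9 stuck-at-1} — 5 in all.

5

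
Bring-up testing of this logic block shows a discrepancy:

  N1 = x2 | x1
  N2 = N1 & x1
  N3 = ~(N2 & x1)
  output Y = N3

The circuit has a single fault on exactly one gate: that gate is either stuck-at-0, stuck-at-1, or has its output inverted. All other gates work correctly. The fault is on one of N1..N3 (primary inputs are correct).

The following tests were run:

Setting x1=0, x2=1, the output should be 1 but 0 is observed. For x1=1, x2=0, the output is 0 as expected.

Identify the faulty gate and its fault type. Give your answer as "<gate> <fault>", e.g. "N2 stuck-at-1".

N3 stuck-at-0

Fault-free values for test 1 (x1=0, x2=1): N1=1, N2=0, N3=1, giving Y=1. Observed 0.
Test 1: faults giving observed 0 are {N3 stuck-at-0, N3 inverted output}.
Test 2 (x1=1, x2=0): fault-free N1=1, N2=1, N3=0 → 0; observed 0. Eliminates N3 inverted output.
Only N3 stuck-at-0 is consistent with every test.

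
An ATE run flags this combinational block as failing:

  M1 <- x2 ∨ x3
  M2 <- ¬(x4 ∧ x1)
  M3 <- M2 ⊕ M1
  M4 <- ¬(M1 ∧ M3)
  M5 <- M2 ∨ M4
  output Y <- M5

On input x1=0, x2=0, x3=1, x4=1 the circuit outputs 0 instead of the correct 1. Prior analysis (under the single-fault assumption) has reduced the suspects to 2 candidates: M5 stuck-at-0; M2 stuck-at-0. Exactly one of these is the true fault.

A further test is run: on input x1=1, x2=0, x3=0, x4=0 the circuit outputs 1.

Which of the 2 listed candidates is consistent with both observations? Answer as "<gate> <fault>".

M2 stuck-at-0

Evaluate each candidate on input x1=1, x2=0, x3=0, x4=0:
  M5 stuck-at-0: M1=0, M2=1, M3=1, M4=1, M5=0 [stuck-at-0] → 0 — eliminated
  M2 stuck-at-0: M1=0, M2=0 [stuck-at-0], M3=0, M4=1, M5=1 → 1 — matches
Only M2 stuck-at-0 reproduces the observed 1.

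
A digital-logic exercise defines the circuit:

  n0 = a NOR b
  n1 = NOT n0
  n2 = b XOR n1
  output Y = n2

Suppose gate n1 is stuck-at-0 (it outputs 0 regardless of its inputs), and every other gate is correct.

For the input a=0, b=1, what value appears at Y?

Propagate with n1 forced: n0=0, n1=0 [stuck-at-0], n2=1.
So Y = 1. (Without the fault it would be 0.)

1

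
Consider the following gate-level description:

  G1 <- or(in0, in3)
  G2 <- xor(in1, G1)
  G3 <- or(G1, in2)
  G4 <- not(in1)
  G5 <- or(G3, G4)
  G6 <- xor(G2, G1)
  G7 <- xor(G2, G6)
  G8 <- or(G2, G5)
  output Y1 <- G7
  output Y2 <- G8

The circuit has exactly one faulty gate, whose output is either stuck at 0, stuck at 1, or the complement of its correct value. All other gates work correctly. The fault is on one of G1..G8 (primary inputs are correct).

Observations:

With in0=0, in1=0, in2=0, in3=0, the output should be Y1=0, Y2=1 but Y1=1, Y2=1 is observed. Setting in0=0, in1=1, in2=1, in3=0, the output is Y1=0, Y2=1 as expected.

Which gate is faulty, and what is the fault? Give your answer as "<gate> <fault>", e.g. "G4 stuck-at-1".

Fault-free values for test 1 (in0=0, in1=0, in2=0, in3=0): G1=0, G2=0, G3=0, G4=1, G5=1, G6=0, G7=0, G8=1, giving Y1=0, Y2=1. Observed Y1=1, Y2=1.
Test 1: faults giving observed Y1=1, Y2=1 are {G1 stuck-at-1, G1 inverted output, G6 stuck-at-1, G6 inverted output, G7 stuck-at-1, G7 inverted output}.
Test 2 (in0=0, in1=1, in2=1, in3=0): fault-free G1=0, G2=1, G3=1, G4=0, G5=1, G6=1, G7=0, G8=1 → Y1=0, Y2=1; observed Y1=0, Y2=1. Eliminates G1 stuck-at-1, G1 inverted output, G6 inverted output, G7 stuck-at-1, G7 inverted output.
Only G6 stuck-at-1 is consistent with every test.

G6 stuck-at-1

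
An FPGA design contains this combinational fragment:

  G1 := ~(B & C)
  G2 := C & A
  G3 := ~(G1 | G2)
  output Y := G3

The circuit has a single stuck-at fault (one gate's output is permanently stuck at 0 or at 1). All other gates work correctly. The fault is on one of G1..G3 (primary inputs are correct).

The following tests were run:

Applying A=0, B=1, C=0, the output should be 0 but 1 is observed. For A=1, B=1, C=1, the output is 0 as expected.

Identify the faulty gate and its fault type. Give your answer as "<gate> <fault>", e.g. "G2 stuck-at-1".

Fault-free values for test 1 (A=0, B=1, C=0): G1=1, G2=0, G3=0, giving Y=0. Observed 1.
Test 1: faults giving observed 1 are {G1 stuck-at-0, G3 stuck-at-1}.
Test 2 (A=1, B=1, C=1): fault-free G1=0, G2=1, G3=0 → 0; observed 0. Eliminates G3 stuck-at-1.
Only G1 stuck-at-0 is consistent with every test.

G1 stuck-at-0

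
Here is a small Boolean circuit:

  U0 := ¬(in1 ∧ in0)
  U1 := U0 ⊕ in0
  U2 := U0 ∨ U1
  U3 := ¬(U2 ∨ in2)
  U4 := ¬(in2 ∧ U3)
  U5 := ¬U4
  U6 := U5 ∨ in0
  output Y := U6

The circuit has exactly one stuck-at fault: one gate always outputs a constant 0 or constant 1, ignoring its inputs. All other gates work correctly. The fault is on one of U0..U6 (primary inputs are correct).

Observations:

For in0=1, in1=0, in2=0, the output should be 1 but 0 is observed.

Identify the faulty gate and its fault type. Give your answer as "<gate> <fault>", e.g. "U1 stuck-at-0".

Fault-free values for test 1 (in0=1, in1=0, in2=0): U0=1, U1=0, U2=1, U3=0, U4=1, U5=0, U6=1, giving Y=1. Observed 0.
Test 1: faults giving observed 0 are {U6 stuck-at-0}.
Only U6 stuck-at-0 is consistent with every test.

U6 stuck-at-0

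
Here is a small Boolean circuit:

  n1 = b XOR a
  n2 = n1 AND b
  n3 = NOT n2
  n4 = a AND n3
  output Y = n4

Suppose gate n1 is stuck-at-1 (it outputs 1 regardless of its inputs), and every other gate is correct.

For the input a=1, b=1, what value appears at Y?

Propagate with n1 forced: n1=1 [stuck-at-1], n2=1, n3=0, n4=0.
So Y = 0. (Without the fault it would be 1.)

0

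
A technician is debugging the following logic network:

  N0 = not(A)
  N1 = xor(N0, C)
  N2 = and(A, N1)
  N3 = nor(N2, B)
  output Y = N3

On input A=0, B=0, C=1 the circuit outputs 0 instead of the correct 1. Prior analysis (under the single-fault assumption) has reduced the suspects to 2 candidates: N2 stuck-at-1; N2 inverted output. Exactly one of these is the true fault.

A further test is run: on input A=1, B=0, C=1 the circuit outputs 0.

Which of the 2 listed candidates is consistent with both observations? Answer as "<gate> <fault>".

Evaluate each candidate on input A=1, B=0, C=1:
  N2 stuck-at-1: N0=0, N1=1, N2=1 [stuck-at-1], N3=0 → 0 — matches
  N2 inverted output: N0=0, N1=1, N2=0 [inverted output], N3=1 → 1 — eliminated
Only N2 stuck-at-1 reproduces the observed 0.

N2 stuck-at-1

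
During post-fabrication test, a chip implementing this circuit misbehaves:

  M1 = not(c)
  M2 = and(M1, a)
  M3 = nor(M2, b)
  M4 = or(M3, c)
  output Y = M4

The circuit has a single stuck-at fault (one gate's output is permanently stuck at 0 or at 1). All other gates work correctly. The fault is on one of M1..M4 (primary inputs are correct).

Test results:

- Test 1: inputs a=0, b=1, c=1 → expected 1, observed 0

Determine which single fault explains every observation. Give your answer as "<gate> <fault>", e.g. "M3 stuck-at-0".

Fault-free values for test 1 (a=0, b=1, c=1): M1=0, M2=0, M3=0, M4=1, giving Y=1. Observed 0.
Test 1: faults giving observed 0 are {M4 stuck-at-0}.
Only M4 stuck-at-0 is consistent with every test.

M4 stuck-at-0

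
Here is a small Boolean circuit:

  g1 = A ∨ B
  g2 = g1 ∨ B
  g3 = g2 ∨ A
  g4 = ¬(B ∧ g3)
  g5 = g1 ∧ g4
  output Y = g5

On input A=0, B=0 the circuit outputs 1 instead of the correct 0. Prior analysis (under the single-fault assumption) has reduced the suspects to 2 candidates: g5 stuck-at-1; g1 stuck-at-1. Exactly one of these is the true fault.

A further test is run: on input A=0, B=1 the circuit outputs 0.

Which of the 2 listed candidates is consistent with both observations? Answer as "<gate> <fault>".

g1 stuck-at-1

Evaluate each candidate on input A=0, B=1:
  g5 stuck-at-1: g1=1, g2=1, g3=1, g4=0, g5=1 [stuck-at-1] → 1 — eliminated
  g1 stuck-at-1: g1=1 [stuck-at-1], g2=1, g3=1, g4=0, g5=0 → 0 — matches
Only g1 stuck-at-1 reproduces the observed 0.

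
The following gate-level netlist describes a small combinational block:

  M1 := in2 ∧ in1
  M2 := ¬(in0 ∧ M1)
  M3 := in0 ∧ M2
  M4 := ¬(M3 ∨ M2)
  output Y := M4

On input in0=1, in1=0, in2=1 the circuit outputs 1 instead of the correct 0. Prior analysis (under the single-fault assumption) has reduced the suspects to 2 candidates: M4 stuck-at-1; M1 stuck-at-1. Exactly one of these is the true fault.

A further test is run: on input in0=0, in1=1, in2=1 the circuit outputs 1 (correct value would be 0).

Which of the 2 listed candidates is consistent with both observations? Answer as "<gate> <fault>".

Evaluate each candidate on input in0=0, in1=1, in2=1:
  M4 stuck-at-1: M1=1, M2=1, M3=0, M4=1 [stuck-at-1] → 1 — matches
  M1 stuck-at-1: M1=1 [stuck-at-1], M2=1, M3=0, M4=0 → 0 — eliminated
Only M4 stuck-at-1 reproduces the observed 1.

M4 stuck-at-1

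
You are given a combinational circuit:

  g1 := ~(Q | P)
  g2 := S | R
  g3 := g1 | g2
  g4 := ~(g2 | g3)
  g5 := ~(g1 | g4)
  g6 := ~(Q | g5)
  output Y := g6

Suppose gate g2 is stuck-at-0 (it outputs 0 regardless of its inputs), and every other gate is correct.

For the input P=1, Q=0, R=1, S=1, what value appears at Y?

1

Propagate with g2 forced: g1=0, g2=0 [stuck-at-0], g3=0, g4=1, g5=0, g6=1.
So Y = 1. (Without the fault it would be 0.)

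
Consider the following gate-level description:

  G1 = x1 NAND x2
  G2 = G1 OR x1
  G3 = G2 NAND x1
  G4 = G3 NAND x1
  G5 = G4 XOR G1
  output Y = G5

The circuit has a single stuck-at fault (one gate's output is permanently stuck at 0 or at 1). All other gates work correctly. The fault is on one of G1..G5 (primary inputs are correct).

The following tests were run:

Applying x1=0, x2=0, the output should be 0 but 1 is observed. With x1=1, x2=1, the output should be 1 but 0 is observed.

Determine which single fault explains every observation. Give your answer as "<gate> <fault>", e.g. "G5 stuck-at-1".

G4 stuck-at-0

Fault-free values for test 1 (x1=0, x2=0): G1=1, G2=1, G3=1, G4=1, G5=0, giving Y=0. Observed 1.
Test 1: faults giving observed 1 are {G1 stuck-at-0, G4 stuck-at-0, G5 stuck-at-1}.
Test 2 (x1=1, x2=1): fault-free G1=0, G2=1, G3=0, G4=1, G5=1 → 1; observed 0. Eliminates G1 stuck-at-0, G5 stuck-at-1.
Only G4 stuck-at-0 is consistent with every test.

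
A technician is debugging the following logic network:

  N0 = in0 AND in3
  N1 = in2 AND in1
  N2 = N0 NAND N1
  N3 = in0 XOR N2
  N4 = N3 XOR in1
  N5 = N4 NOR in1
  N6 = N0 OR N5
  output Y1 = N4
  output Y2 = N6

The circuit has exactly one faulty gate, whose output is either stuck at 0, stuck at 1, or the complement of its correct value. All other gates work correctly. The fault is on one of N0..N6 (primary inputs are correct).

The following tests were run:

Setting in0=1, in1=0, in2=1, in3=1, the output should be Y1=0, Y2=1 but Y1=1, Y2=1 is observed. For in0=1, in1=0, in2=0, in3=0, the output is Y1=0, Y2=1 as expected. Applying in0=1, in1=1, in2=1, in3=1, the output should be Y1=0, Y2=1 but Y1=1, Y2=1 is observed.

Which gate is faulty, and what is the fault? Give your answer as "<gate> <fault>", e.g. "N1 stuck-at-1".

Fault-free values for test 1 (in0=1, in1=0, in2=1, in3=1): N0=1, N1=0, N2=1, N3=0, N4=0, N5=1, N6=1, giving Y1=0, Y2=1. Observed Y1=1, Y2=1.
Test 1: faults giving observed Y1=1, Y2=1 are {N1 stuck-at-1, N1 inverted output, N2 stuck-at-0, N2 inverted output, N3 stuck-at-1, N3 inverted output, N4 stuck-at-1, N4 inverted output}.
Test 2 (in0=1, in1=0, in2=0, in3=0): fault-free N0=0, N1=0, N2=1, N3=0, N4=0, N5=1, N6=1 → Y1=0, Y2=1; observed Y1=0, Y2=1. Eliminates N2 stuck-at-0, N2 inverted output, N3 stuck-at-1, N3 inverted output, N4 stuck-at-1, N4 inverted output.
Test 3 (in0=1, in1=1, in2=1, in3=1): fault-free N0=1, N1=1, N2=0, N3=1, N4=0, N5=0, N6=1 → Y1=0, Y2=1; observed Y1=1, Y2=1. Eliminates N1 stuck-at-1.
Only N1 inverted output is consistent with every test.

N1 inverted output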